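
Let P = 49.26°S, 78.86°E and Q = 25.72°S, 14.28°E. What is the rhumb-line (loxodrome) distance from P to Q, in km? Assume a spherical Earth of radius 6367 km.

6186 km

Rhumb course C = atan2(Δλ, Δψ) with Δψ = ln[tan(π/4+φ₂/2)/tan(π/4+φ₁/2)] = +0.5260, Δλ = -1.1271 → C = 295.02°
d = R·|Δφ| / |cos C| = 6367·0.41085 / 0.42286 = 6186 km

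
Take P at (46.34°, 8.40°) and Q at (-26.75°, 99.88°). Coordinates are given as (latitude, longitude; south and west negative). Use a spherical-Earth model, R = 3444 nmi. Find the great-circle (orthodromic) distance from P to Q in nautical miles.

6610 nmi

cos σ = sin φ₁ sin φ₂ + cos φ₁ cos φ₂ cos Δλ
      = sin(46.34°)sin(-26.75°) + cos(46.34°)cos(-26.75°)cos(91.48°) = -0.3415
σ = 109.971° → d = Rσ = 3444·1.91936 = 6610 nmi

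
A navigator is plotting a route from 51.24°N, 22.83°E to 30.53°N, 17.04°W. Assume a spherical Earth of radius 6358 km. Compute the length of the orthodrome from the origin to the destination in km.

cos σ = sin φ₁ sin φ₂ + cos φ₁ cos φ₂ cos Δλ
      = sin(51.24°)sin(30.53°) + cos(51.24°)cos(30.53°)cos(-39.87°) = 0.8100
σ = 35.904° → d = Rσ = 6358·0.62664 = 3984 km

3984 km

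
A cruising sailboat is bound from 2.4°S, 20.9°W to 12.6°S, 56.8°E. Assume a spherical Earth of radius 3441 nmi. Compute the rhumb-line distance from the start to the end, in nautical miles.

Rhumb course C = atan2(Δλ, Δψ) with Δψ = ln[tan(π/4+φ₂/2)/tan(π/4+φ₁/2)] = -0.1798, Δλ = +1.3561 → C = 97.55°
d = R·|Δφ| / |cos C| = 3441·0.17802 / 0.13144 = 4661 nmi

4661 nmi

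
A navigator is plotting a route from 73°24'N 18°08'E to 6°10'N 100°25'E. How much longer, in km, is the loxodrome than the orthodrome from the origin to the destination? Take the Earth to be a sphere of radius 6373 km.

423 km

Great circle: cos σ = sin φ₁ sin φ₂ + cos φ₁ cos φ₂ cos Δλ,  σ = 1.4292 rad → d_gc = 9108.6 km
Rhumb line: Δψ = -1.8171, q = Δφ/Δψ = 0.6458, d_rh = R√(Δφ²+q²Δλ²) = 9532.0 km
Excess = 9532.0 − 9108.6 = 423.4 ≈ 423 km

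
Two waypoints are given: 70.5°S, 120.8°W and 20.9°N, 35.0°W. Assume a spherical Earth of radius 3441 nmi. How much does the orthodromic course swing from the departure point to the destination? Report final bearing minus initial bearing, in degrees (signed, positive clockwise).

-58.3°

Initial bearing θ₁ = atan2(sin Δλ cos φ₂, cos φ₁ sin φ₂ − sin φ₁ cos φ₂ cos Δλ) = 78.85°
Final bearing θ₂ = (initial bearing from the destination back to the start) + 180° = 20.52°
Δθ = θ₂ − θ₁ = -58.3°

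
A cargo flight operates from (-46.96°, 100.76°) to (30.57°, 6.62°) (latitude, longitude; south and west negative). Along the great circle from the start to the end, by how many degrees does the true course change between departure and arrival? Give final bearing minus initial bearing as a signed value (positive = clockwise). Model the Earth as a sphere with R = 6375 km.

+22.2°

At departure: θ₁ = atan2(sin Δλ cos φ₂, cos φ₁ sin φ₂ − sin φ₁ cos φ₂ cos Δλ) = 289.36°
At arrival: θ₂ = atan2(sin Δλ cos φ₁, −cos φ₂ sin φ₁ + sin φ₂ cos φ₁ cos Δλ) = 311.59°
Δθ = θ₂ − θ₁ = +22.2°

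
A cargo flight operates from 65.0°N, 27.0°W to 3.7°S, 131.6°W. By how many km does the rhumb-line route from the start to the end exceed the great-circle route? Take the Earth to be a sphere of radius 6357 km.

Great circle: cos σ = sin φ₁ sin φ₂ + cos φ₁ cos φ₂ cos Δλ,  σ = 1.7363 rad → d_gc = 11037.9 km
Rhumb line: Δψ = -1.5711, q = Δφ/Δψ = 0.7632, d_rh = R√(Δφ²+q²Δλ²) = 11685.5 km
Excess = 11685.5 − 11037.9 = 647.6 ≈ 648 km

648 km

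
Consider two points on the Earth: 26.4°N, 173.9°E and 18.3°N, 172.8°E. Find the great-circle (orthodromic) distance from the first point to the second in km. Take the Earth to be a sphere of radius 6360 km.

906 km

Haversine: a = sin²(Δφ/2)+cos φ₁ cos φ₂ sin²(Δλ/2) = 0.00507;  σ = 2·atan2(√a,√(1−a))
σ = 8.163° → d = Rσ = 6360·0.14248 = 906 km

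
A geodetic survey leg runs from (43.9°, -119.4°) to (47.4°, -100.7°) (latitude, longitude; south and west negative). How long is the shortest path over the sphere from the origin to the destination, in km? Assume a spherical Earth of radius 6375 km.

1502 km

Haversine: a = sin²(Δφ/2)+cos φ₁ cos φ₂ sin²(Δλ/2) = 0.01381;  σ = 2·atan2(√a,√(1−a))
σ = 13.496° → d = Rσ = 6375·0.23554 = 1502 km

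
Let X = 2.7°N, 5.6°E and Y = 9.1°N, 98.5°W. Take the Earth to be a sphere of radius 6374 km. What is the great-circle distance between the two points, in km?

11510 km

cos σ = sin φ₁ sin φ₂ + cos φ₁ cos φ₂ cos Δλ
      = sin(2.70°)sin(9.10°) + cos(2.70°)cos(9.10°)cos(-104.10°) = -0.2328
σ = 103.464° → d = Rσ = 6374·1.80578 = 11510 km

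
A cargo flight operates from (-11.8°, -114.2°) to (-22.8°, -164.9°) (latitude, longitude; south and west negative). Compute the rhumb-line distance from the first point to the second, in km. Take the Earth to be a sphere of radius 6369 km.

5508 km

Rhumb course C = atan2(Δλ, Δψ) with Δψ = ln[tan(π/4+φ₂/2)/tan(π/4+φ₁/2)] = -0.2015, Δλ = -0.8849 → C = 257.17°
d = R·|Δφ| / |cos C| = 6369·0.19199 / 0.22198 = 5508 km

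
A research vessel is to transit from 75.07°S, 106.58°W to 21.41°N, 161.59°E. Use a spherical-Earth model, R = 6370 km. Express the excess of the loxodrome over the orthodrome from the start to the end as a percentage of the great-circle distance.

4.2%

Great circle: σ = 1.9395 rad → d_gc = Rσ = 12354.4 km
Rhumb: Δφ = +1.6839, Δλ = -1.6027, Δψ = +2.4150, q = Δφ/Δψ = 0.6973 → d_rh = R√(Δφ²+q²Δλ²) = 12873.6 km
Excess = (12873.6 − 12354.4) / 12354.4 = 519.2 / 12354.4 = 4.20% ≈ 4.2%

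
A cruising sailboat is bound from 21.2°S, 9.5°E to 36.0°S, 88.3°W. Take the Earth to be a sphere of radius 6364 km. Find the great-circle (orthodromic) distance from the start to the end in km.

9294 km

cos σ = sin φ₁ sin φ₂ + cos φ₁ cos φ₂ cos Δλ
      = sin(-21.20°)sin(-36.00°) + cos(-21.20°)cos(-36.00°)cos(-97.80°) = 0.1102
σ = 83.674° → d = Rσ = 6364·1.46038 = 9294 km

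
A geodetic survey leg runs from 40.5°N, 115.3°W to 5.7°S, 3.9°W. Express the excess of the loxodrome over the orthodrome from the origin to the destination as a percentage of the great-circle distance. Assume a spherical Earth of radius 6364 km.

Great circle: σ = 1.9183 rad → d_gc = Rσ = 12208.3 km
Rhumb: Δφ = -0.8063, Δλ = +1.9443, Δψ = -0.8740, q = Δφ/Δψ = 0.9226 → d_rh = R√(Δφ²+q²Δλ²) = 12516.1 km
Excess = (12516.1 − 12208.3) / 12208.3 = 307.8 / 12208.3 = 2.52% ≈ 2.5%

2.5%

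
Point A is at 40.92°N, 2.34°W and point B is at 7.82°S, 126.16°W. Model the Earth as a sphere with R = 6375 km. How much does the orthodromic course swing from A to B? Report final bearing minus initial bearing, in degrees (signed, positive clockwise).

Initial bearing θ₁ = atan2(sin Δλ cos φ₂, cos φ₁ sin φ₂ − sin φ₁ cos φ₂ cos Δλ) = 287.43°
Final bearing θ₂ = (initial bearing from the destination back to the start) + 180° = 226.69°
Δθ = θ₂ − θ₁ = -60.7°

-60.7°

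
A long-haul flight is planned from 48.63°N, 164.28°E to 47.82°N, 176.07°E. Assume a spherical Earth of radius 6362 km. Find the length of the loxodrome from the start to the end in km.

877 km

Rhumb course C = atan2(Δλ, Δψ) with Δψ = ln[tan(π/4+φ₂/2)/tan(π/4+φ₁/2)] = -0.0212, Δλ = +0.2058 → C = 95.89°
d = R·|Δφ| / |cos C| = 6362·0.01414 / 0.10258 = 877 km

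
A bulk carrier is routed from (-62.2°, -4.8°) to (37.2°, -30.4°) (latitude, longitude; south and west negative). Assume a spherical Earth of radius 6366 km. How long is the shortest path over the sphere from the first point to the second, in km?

cos σ = sin φ₁ sin φ₂ + cos φ₁ cos φ₂ cos Δλ
      = sin(-62.20°)sin(37.20°) + cos(-62.20°)cos(37.20°)cos(-25.60°) = -0.1998
σ = 101.525° → d = Rσ = 6366·1.77194 = 11280 km

11280 km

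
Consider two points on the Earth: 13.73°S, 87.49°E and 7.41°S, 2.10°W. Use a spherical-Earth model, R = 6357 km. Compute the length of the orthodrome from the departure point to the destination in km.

9747 km

cos σ = sin φ₁ sin φ₂ + cos φ₁ cos φ₂ cos Δλ
      = sin(-13.73°)sin(-7.41°) + cos(-13.73°)cos(-7.41°)cos(-89.59°) = 0.0375
σ = 87.851° → d = Rσ = 6357·1.53328 = 9747 km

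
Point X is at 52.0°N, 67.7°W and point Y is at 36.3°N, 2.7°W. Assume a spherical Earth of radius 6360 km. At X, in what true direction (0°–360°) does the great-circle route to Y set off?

82.5°

N = sin Δλ·cos φ₂ = +0.7304;  D = cos φ₁ sin φ₂ − sin φ₁ cos φ₂ cos Δλ = +0.0961
initial course = atan2(N, D) = 82.51°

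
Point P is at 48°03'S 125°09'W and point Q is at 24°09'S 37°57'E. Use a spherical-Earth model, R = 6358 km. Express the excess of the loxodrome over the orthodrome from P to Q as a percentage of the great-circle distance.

Great circle: σ = 1.8539 rad → d_gc = Rσ = 11787.2 km
Rhumb: Δφ = +0.4171, Δλ = +2.8466, Δψ = +0.5242, q = Δφ/Δψ = 0.7957 → d_rh = R√(Δφ²+q²Δλ²) = 14644.1 km
Excess = (14644.1 − 11787.2) / 11787.2 = 2856.9 / 11787.2 = 24.24% ≈ 24.2%

24.2%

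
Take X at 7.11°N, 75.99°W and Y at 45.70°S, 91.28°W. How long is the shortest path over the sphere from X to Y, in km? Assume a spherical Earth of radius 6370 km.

cos σ = sin φ₁ sin φ₂ + cos φ₁ cos φ₂ cos Δλ
      = sin(7.11°)sin(-45.70°) + cos(7.11°)cos(-45.70°)cos(-15.29°) = 0.5799
σ = 54.554° → d = Rσ = 6370·0.95216 = 6065 km

6065 km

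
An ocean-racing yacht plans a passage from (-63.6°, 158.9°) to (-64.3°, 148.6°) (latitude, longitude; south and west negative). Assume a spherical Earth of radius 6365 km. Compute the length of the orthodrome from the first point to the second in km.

508 km

cos σ = sin φ₁ sin φ₂ + cos φ₁ cos φ₂ cos Δλ
      = sin(-63.60°)sin(-64.30°) + cos(-63.60°)cos(-64.30°)cos(-10.30°) = 0.9968
σ = 4.572° → d = Rσ = 6365·0.07979 = 508 km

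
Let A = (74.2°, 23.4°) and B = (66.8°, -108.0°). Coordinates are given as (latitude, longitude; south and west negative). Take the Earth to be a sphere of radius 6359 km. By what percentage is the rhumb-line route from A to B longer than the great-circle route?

Great circle: σ = 0.6207 rad → d_gc = Rσ = 3947.0 km
Rhumb: Δφ = -0.1292, Δλ = -2.2934, Δψ = -0.3916, q = Δφ/Δψ = 0.3298 → d_rh = R√(Δφ²+q²Δλ²) = 4879.8 km
Excess = (4879.8 − 3947.0) / 3947.0 = 932.8 / 3947.0 = 23.63% ≈ 23.6%

23.6%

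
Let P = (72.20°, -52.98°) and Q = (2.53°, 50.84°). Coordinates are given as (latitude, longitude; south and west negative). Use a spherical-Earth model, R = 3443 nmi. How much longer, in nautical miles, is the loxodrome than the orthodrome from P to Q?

Great circle: cos σ = sin φ₁ sin φ₂ + cos φ₁ cos φ₂ cos Δλ,  σ = 1.6017 rad → d_gc = 5514.7 nmi
Rhumb line: Δψ = -1.8099, q = Δφ/Δψ = 0.6718, d_rh = R√(Δφ²+q²Δλ²) = 5924.1 nmi
Excess = 5924.1 − 5514.7 = 409.4 ≈ 409 nmi

409 nmi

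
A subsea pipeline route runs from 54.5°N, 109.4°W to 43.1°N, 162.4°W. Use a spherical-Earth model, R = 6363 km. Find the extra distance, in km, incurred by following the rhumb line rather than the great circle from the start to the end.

85 km

Great circle: cos σ = sin φ₁ sin φ₂ + cos φ₁ cos φ₂ cos Δλ,  σ = 0.6242 rad → d_gc = 3971.7 km
Rhumb line: Δψ = -0.3039, q = Δφ/Δψ = 0.6547, d_rh = R√(Δφ²+q²Δλ²) = 4056.4 km
Excess = 4056.4 − 3971.7 = 84.7 ≈ 85 km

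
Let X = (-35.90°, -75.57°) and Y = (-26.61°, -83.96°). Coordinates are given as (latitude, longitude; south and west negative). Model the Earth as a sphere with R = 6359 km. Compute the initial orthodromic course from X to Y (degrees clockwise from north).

N = sin Δλ·cos φ₂ = -0.1305;  D = cos φ₁ sin φ₂ − sin φ₁ cos φ₂ cos Δλ = +0.1558
initial course = atan2(N, D) = 320.06°

320.1°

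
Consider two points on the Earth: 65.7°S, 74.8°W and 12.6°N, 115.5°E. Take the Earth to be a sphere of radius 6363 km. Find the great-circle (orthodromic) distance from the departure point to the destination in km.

cos σ = sin φ₁ sin φ₂ + cos φ₁ cos φ₂ cos Δλ
      = sin(-65.70°)sin(12.60°) + cos(-65.70°)cos(12.60°)cos(-169.70°) = -0.5939
σ = 126.438° → d = Rσ = 6363·2.20675 = 14042 km

14042 km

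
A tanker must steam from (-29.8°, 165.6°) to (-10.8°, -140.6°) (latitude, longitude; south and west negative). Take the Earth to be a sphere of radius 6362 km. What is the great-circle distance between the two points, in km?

cos σ = sin φ₁ sin φ₂ + cos φ₁ cos φ₂ cos Δλ
      = sin(-29.80°)sin(-10.80°) + cos(-29.80°)cos(-10.80°)cos(53.80°) = 0.5966
σ = 53.377° → d = Rσ = 6362·0.93160 = 5927 km

5927 km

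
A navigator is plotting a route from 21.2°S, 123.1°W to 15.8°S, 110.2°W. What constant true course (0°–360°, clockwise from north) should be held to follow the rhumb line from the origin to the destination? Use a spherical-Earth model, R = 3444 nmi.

Δψ = ln[tan(π/4+φ₂/2)/tan(π/4+φ₁/2)] = +0.0994
Δλ = +0.2251 rad (taken the short way round)
course = atan2(Δλ, Δψ) = 66.17°

66.2°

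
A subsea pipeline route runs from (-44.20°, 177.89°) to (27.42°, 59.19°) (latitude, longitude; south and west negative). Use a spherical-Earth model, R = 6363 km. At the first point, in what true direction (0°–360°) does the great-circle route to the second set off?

272.4°

N = sin Δλ·cos φ₂ = -0.7786;  D = cos φ₁ sin φ₂ − sin φ₁ cos φ₂ cos Δλ = +0.0330
initial course = atan2(N, D) = 272.42°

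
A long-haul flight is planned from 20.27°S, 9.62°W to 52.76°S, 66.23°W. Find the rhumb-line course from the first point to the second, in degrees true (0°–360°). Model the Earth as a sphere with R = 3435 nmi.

Δψ = ln[tan(π/4+φ₂/2)/tan(π/4+φ₁/2)] = -0.7265
Δλ = -0.9880 rad (taken the short way round)
course = atan2(Δλ, Δψ) = 233.67°

233.7°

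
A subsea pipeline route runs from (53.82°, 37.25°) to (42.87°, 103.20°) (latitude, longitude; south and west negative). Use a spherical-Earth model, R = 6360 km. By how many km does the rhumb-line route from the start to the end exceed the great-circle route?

162 km

Great circle: cos σ = sin φ₁ sin φ₂ + cos φ₁ cos φ₂ cos Δλ,  σ = 0.7591 rad → d_gc = 4827.8 km
Rhumb line: Δψ = -0.2891, q = Δφ/Δψ = 0.6611, d_rh = R√(Δφ²+q²Δλ²) = 4989.7 km
Excess = 4989.7 − 4827.8 = 161.9 ≈ 162 km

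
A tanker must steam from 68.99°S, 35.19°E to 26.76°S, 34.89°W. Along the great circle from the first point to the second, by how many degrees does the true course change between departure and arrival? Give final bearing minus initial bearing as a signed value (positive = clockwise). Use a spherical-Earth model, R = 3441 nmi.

+58.3°

At departure: θ₁ = atan2(sin Δλ cos φ₂, cos φ₁ sin φ₂ − sin φ₁ cos φ₂ cos Δλ) = 278.31°
At arrival: θ₂ = atan2(sin Δλ cos φ₁, −cos φ₂ sin φ₁ + sin φ₂ cos φ₁ cos Δλ) = 336.59°
Δθ = θ₂ − θ₁ = +58.3°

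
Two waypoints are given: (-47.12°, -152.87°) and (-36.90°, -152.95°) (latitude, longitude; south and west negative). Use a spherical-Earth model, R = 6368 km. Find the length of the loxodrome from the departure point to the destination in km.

Rhumb course C = atan2(Δλ, Δψ) with Δψ = ln[tan(π/4+φ₂/2)/tan(π/4+φ₁/2)] = +0.2409, Δλ = -0.0014 → C = 359.67°
d = R·|Δφ| / |cos C| = 6368·0.17837 / 0.99998 = 1136 km

1136 km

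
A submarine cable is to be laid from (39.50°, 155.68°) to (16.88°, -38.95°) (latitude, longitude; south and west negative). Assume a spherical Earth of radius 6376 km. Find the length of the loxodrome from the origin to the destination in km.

16249 km

Δψ = ln[tan(π/4+φ₂/2)/tan(π/4+φ₁/2)] = -0.4526;  Δφ = -0.3948 rad,  Δλ = +2.8863 rad
q = Δφ/Δψ = 0.8723
d = R·√(Δφ² + q²Δλ²) = 6376·2.54843 = 16249 km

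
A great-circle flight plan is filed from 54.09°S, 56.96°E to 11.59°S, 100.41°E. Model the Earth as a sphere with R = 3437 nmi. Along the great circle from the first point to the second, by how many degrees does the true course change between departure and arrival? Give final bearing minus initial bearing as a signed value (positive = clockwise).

-26.1°

At departure: θ₁ = atan2(sin Δλ cos φ₂, cos φ₁ sin φ₂ − sin φ₁ cos φ₂ cos Δλ) = 55.78°
At arrival: θ₂ = atan2(sin Δλ cos φ₁, −cos φ₂ sin φ₁ + sin φ₂ cos φ₁ cos Δλ) = 29.67°
Δθ = θ₂ − θ₁ = -26.1°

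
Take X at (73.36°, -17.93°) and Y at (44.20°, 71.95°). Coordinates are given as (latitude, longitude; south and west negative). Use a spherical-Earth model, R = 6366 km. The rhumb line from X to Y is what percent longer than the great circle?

Great circle: σ = 0.8387 rad → d_gc = Rσ = 5339.4 km
Rhumb: Δφ = -0.5089, Δλ = +1.5687, Δψ = -1.0607, q = Δφ/Δψ = 0.4798 → d_rh = R√(Δφ²+q²Δλ²) = 5784.0 km
Excess = (5784.0 − 5339.4) / 5339.4 = 444.6 / 5339.4 = 8.33% ≈ 8.3%

8.3%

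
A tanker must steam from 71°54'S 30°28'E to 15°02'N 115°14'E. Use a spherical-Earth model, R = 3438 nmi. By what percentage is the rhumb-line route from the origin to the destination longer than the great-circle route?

3.5%

Great circle: σ = 1.7918 rad → d_gc = Rσ = 6160.1 nmi
Rhumb: Δφ = +1.5173, Δλ = +1.4795, Δψ = +2.1025, q = Δφ/Δψ = 0.7216 → d_rh = R√(Δφ²+q²Δλ²) = 6378.4 nmi
Excess = (6378.4 − 6160.1) / 6160.1 = 218.3 / 6160.1 = 3.54% ≈ 3.5%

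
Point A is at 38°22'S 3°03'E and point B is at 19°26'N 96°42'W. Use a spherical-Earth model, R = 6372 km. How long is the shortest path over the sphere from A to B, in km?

12164 km

cos σ = sin φ₁ sin φ₂ + cos φ₁ cos φ₂ cos Δλ
      = sin(-38.37°)sin(19.43°) + cos(-38.37°)cos(19.43°)cos(-99.75°) = -0.3317
σ = 109.374° → d = Rσ = 6372·1.90893 = 12164 km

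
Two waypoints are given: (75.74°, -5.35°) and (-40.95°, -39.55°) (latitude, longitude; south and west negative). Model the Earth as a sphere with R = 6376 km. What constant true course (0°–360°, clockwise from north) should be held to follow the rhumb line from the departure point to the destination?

191.8°

Meridional parts: M(φ₁)=+2.0787, M(φ₂)=-0.7847 → ΔM = -2.8634;  Δλ = -0.5969 rad
tan C = Δλ / ΔM = +0.2085 → C = 191.78°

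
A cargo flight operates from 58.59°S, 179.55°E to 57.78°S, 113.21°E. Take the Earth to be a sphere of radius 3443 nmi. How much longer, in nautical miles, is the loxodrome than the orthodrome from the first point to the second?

87 nmi

Great circle: cos σ = sin φ₁ sin φ₂ + cos φ₁ cos φ₂ cos Δλ,  σ = 0.5853 rad → d_gc = 2015.2 nmi
Rhumb line: Δψ = +0.0268, q = Δφ/Δψ = 0.5272, d_rh = R√(Δφ²+q²Δλ²) = 2102.0 nmi
Excess = 2102.0 − 2015.2 = 86.8 ≈ 87 nmi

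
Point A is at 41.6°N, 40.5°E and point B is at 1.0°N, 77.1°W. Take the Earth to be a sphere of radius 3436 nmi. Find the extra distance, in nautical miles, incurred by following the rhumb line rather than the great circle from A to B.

266 nmi

Great circle: cos σ = sin φ₁ sin φ₂ + cos φ₁ cos φ₂ cos Δλ,  σ = 1.9122 rad → d_gc = 6570.3 nmi
Rhumb line: Δψ = -0.7823, q = Δφ/Δψ = 0.9057, d_rh = R√(Δφ²+q²Δλ²) = 6835.9 nmi
Excess = 6835.9 − 6570.3 = 265.6 ≈ 266 nmi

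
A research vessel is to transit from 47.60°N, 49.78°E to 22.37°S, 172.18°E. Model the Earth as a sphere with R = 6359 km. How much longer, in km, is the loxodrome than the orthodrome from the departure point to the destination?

Great circle: cos σ = sin φ₁ sin φ₂ + cos φ₁ cos φ₂ cos Δλ,  σ = 2.2334 rad → d_gc = 14202.1 km
Rhumb line: Δψ = -1.3478, q = Δφ/Δψ = 0.9061, d_rh = R√(Δφ²+q²Δλ²) = 14553.5 km
Excess = 14553.5 − 14202.1 = 351.4 ≈ 351 km

351 km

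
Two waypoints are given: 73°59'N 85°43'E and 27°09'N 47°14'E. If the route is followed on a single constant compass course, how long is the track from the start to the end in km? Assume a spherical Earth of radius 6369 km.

Rhumb course C = atan2(Δλ, Δψ) with Δψ = ln[tan(π/4+φ₂/2)/tan(π/4+φ₁/2)] = -1.4685, Δλ = -0.6717 → C = 204.58°
d = R·|Δφ| / |cos C| = 6369·0.81740 / 0.90940 = 5725 km

5725 km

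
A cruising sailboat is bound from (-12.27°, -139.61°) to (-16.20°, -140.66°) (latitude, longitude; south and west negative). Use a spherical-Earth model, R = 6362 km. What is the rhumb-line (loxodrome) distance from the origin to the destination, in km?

451 km

Rhumb course C = atan2(Δλ, Δψ) with Δψ = ln[tan(π/4+φ₂/2)/tan(π/4+φ₁/2)] = -0.0708, Δλ = -0.0183 → C = 194.52°
d = R·|Δφ| / |cos C| = 6362·0.06859 / 0.96808 = 451 km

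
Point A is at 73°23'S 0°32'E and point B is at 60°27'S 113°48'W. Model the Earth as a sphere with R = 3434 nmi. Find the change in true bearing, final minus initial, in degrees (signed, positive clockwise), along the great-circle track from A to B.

At departure: θ₁ = atan2(sin Δλ cos φ₂, cos φ₁ sin φ₂ − sin φ₁ cos φ₂ cos Δλ) = 225.38°
At arrival: θ₂ = atan2(sin Δλ cos φ₁, −cos φ₂ sin φ₁ + sin φ₂ cos φ₁ cos Δλ) = 335.63°
Δθ = θ₂ − θ₁ = +110.2°

+110.2°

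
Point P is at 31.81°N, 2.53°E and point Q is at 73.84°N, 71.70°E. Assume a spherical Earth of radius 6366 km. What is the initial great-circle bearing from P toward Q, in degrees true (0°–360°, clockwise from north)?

θ = atan2( sin Δλ·cos φ₂ ,  cos φ₁ sin φ₂ − sin φ₁ cos φ₂ cos Δλ )
  = atan2(+0.2601, +0.7641) = 18.80°

18.8°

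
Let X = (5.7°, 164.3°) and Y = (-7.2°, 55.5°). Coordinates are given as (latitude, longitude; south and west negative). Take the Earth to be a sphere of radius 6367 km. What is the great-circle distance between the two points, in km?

12146 km

cos σ = sin φ₁ sin φ₂ + cos φ₁ cos φ₂ cos Δλ
      = sin(5.70°)sin(-7.20°) + cos(5.70°)cos(-7.20°)cos(-108.80°) = -0.3306
σ = 109.305° → d = Rσ = 6367·1.90773 = 12146 km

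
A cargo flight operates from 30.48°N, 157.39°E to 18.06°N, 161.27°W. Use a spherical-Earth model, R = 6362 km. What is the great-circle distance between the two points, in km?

Haversine: a = sin²(Δφ/2)+cos φ₁ cos φ₂ sin²(Δλ/2) = 0.11379;  σ = 2·atan2(√a,√(1−a))
σ = 39.428° → d = Rσ = 6362·0.68816 = 4378 km

4378 km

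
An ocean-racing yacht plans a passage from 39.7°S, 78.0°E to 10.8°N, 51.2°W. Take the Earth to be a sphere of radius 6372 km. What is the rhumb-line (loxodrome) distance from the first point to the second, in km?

Rhumb course C = atan2(Δλ, Δψ) with Δψ = ln[tan(π/4+φ₂/2)/tan(π/4+φ₁/2)] = +0.9457, Δλ = -2.2550 → C = 292.75°
d = R·|Δφ| / |cos C| = 6372·0.88139 / 0.38675 = 14521 km

14521 km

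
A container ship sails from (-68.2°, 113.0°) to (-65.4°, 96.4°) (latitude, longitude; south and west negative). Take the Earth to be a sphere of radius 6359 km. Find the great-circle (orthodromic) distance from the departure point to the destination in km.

cos σ = sin φ₁ sin φ₂ + cos φ₁ cos φ₂ cos Δλ
      = sin(-68.20°)sin(-65.40°) + cos(-68.20°)cos(-65.40°)cos(-16.60°) = 0.9924
σ = 7.086° → d = Rσ = 6359·0.12367 = 786 km

786 km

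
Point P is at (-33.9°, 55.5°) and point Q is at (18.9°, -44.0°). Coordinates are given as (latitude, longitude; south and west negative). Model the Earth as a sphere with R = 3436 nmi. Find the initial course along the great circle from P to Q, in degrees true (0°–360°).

281.0°

N = sin Δλ·cos φ₂ = -0.9331;  D = cos φ₁ sin φ₂ − sin φ₁ cos φ₂ cos Δλ = +0.1818
initial course = atan2(N, D) = 281.02°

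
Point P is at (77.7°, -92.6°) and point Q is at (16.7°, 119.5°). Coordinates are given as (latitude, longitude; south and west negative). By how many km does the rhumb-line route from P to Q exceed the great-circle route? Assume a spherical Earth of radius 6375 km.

Great circle: cos σ = sin φ₁ sin φ₂ + cos φ₁ cos φ₂ cos Δλ,  σ = 1.4627 rad → d_gc = 9324.538 km
Rhumb line: Δψ = -1.9322, q = Δφ/Δψ = 0.5510, d_rh = R√(Δφ²+q²Δλ²) = 11326.043 km
Excess = 11326.043 − 9324.538 = 2001.505 ≈ 2002 km

2002 km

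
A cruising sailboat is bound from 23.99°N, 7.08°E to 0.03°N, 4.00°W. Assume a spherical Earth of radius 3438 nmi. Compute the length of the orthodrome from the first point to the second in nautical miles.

cos σ = sin φ₁ sin φ₂ + cos φ₁ cos φ₂ cos Δλ
      = sin(23.99°)sin(0.03°) + cos(23.99°)cos(0.03°)cos(-11.08°) = 0.8968
σ = 26.260° → d = Rσ = 3438·0.45832 = 1576 nmi

1576 nmi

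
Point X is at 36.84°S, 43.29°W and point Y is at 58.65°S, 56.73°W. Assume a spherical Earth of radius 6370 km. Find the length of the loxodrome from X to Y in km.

Rhumb course C = atan2(Δλ, Δψ) with Δψ = ln[tan(π/4+φ₂/2)/tan(π/4+φ₁/2)] = -0.5783, Δλ = -0.2346 → C = 202.08°
d = R·|Δφ| / |cos C| = 6370·0.38066 / 0.92666 = 2617 km

2617 km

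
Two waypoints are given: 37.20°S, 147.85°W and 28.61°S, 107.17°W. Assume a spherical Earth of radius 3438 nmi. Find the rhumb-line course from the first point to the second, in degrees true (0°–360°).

Meridional parts: M(φ₁)=-0.7004, M(φ₂)=-0.5215 → ΔM = +0.1789;  Δλ = +0.7100 rad
tan C = Δλ / ΔM = +3.9691 → C = 75.86°

75.9°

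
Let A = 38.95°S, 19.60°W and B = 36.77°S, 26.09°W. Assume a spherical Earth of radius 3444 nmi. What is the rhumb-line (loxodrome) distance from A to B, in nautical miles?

Δψ = ln[tan(π/4+φ₂/2)/tan(π/4+φ₁/2)] = +0.0482;  Δφ = +0.0380 rad,  Δλ = -0.1133 rad
q = Δφ/Δψ = 0.7894
d = R·√(Δφ² + q²Δλ²) = 3444·0.09718 = 335 nmi

335 nmi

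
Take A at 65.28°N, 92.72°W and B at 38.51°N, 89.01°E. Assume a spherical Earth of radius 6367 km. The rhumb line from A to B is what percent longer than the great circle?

Great circle: σ = 1.3300 rad → d_gc = Rσ = 8467.9 km
Rhumb: Δφ = -0.4672, Δλ = -3.1114, Δψ = -0.7888, q = Δφ/Δψ = 0.5924 → d_rh = R√(Δφ²+q²Δλ²) = 12105.9 km
Excess = (12105.9 − 8467.9) / 8467.9 = 3638.0 / 8467.9 = 42.96% ≈ 43.0%

43.0%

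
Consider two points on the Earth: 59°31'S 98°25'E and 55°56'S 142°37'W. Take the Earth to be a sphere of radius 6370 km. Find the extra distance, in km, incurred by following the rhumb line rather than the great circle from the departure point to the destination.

973 km

Great circle: cos σ = sin φ₁ sin φ₂ + cos φ₁ cos φ₂ cos Δλ,  σ = 0.9566 rad → d_gc = 6093.8 km
Rhumb line: Δψ = +0.1172, q = Δφ/Δψ = 0.5335, d_rh = R√(Δφ²+q²Δλ²) = 7067.0 km
Excess = 7067.0 − 6093.8 = 973.2 ≈ 973 km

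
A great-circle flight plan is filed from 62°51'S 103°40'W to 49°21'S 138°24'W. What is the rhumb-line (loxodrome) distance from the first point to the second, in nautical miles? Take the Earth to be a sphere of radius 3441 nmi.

Rhumb course C = atan2(Δλ, Δψ) with Δψ = ln[tan(π/4+φ₂/2)/tan(π/4+φ₁/2)] = +0.4279, Δλ = -0.6062 → C = 305.22°
d = R·|Δφ| / |cos C| = 3441·0.23562 / 0.57666 = 1406 nmi

1406 nmi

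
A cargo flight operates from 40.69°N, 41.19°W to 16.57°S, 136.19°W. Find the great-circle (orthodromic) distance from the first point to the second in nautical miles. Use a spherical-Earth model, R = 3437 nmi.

Haversine: a = sin²(Δφ/2)+cos φ₁ cos φ₂ sin²(Δλ/2) = 0.62464;  σ = 2·atan2(√a,√(1−a))
σ = 104.435° → d = Rσ = 3437·1.82273 = 6265 nmi

6265 nmi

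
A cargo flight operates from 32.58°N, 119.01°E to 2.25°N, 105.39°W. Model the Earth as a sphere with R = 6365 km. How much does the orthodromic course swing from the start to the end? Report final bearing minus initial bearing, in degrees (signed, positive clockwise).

+74.5°

At departure: θ₁ = atan2(sin Δλ cos φ₂, cos φ₁ sin φ₂ − sin φ₁ cos φ₂ cos Δλ) = 59.15°
At arrival: θ₂ = atan2(sin Δλ cos φ₁, −cos φ₂ sin φ₁ + sin φ₂ cos φ₁ cos Δλ) = 133.61°
Δθ = θ₂ − θ₁ = +74.5°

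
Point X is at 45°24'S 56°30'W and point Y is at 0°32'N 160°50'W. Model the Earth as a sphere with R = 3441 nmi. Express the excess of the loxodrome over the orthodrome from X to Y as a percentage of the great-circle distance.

Great circle: σ = 1.7522 rad → d_gc = Rσ = 6029.4 nmi
Rhumb: Δφ = +0.8017, Δλ = -1.8210, Δψ = +0.9006, q = Δφ/Δψ = 0.8902 → d_rh = R√(Δφ²+q²Δλ²) = 6222.7 nmi
Excess = (6222.7 − 6029.4) / 6029.4 = 193.3 / 6029.4 = 3.21% ≈ 3.2%

3.2%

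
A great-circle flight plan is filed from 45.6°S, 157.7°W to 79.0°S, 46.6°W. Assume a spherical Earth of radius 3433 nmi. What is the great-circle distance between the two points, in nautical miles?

cos σ = sin φ₁ sin φ₂ + cos φ₁ cos φ₂ cos Δλ
      = sin(-45.60°)sin(-79.00°) + cos(-45.60°)cos(-79.00°)cos(111.10°) = 0.6533
σ = 49.210° → d = Rσ = 3433·0.85888 = 2949 nmi

2949 nmi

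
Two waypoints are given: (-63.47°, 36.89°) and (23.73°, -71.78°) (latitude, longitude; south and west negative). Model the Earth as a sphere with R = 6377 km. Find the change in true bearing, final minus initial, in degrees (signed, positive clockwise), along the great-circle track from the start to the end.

Initial bearing θ₁ = atan2(sin Δλ cos φ₂, cos φ₁ sin φ₂ − sin φ₁ cos φ₂ cos Δλ) = 264.57°
Final bearing θ₂ = (initial bearing from the destination back to the start) + 180° = 330.94°
Δθ = θ₂ − θ₁ = +66.4°

+66.4°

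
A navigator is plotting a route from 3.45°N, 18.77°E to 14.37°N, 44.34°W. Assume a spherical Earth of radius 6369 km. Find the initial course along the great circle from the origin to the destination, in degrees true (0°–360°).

284.4°

N = sin Δλ·cos φ₂ = -0.8640;  D = cos φ₁ sin φ₂ − sin φ₁ cos φ₂ cos Δλ = +0.2214
initial course = atan2(N, D) = 284.37°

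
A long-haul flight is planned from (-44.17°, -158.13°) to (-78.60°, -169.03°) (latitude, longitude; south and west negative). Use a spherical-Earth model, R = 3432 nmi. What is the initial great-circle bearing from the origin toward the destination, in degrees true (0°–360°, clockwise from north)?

183.8°

N = sin Δλ·cos φ₂ = -0.0374;  D = cos φ₁ sin φ₂ − sin φ₁ cos φ₂ cos Δλ = -0.5679
initial course = atan2(N, D) = 183.77°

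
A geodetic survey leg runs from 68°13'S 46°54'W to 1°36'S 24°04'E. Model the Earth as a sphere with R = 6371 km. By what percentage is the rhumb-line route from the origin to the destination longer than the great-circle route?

2.8%

Great circle: σ = 1.4234 rad → d_gc = Rσ = 9068.2 km
Rhumb: Δφ = +1.1627, Δλ = +1.2386, Δψ = +1.6202, q = Δφ/Δψ = 0.7176 → d_rh = R√(Δφ²+q²Δλ²) = 9324.1 km
Excess = (9324.1 − 9068.2) / 9068.2 = 255.9 / 9068.2 = 2.82% ≈ 2.8%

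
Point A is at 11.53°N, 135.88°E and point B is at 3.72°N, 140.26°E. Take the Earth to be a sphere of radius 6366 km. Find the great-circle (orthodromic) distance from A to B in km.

993 km

Haversine: a = sin²(Δφ/2)+cos φ₁ cos φ₂ sin²(Δλ/2) = 0.00607;  σ = 2·atan2(√a,√(1−a))
σ = 8.934° → d = Rσ = 6366·0.15592 = 993 km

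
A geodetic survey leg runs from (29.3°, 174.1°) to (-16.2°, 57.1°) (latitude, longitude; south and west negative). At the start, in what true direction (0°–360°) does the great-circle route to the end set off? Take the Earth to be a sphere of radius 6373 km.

268.0°

θ = atan2( sin Δλ·cos φ₂ ,  cos φ₁ sin φ₂ − sin φ₁ cos φ₂ cos Δλ )
  = atan2(-0.8556, -0.0299) = 268.00°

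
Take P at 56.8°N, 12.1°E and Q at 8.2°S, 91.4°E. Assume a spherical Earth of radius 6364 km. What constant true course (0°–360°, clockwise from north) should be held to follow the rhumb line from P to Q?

134.4°

Δψ = ln[tan(π/4+φ₂/2)/tan(π/4+φ₁/2)] = -1.3539
Δλ = +1.3840 rad (taken the short way round)
course = atan2(Δλ, Δψ) = 134.37°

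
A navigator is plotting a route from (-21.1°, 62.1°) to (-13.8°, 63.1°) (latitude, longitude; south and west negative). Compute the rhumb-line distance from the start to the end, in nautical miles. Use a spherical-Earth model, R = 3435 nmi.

441 nmi

Δψ = ln[tan(π/4+φ₂/2)/tan(π/4+φ₁/2)] = +0.1337;  Δφ = +0.1274 rad,  Δλ = +0.0175 rad
q = Δφ/Δψ = 0.9532
d = R·√(Δφ² + q²Δλ²) = 3435·0.12849 = 441 nmi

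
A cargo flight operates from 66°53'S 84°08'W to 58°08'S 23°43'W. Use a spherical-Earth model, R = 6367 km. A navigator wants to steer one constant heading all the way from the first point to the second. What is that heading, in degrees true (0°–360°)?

Δψ = ln[tan(π/4+φ₂/2)/tan(π/4+φ₁/2)] = +0.3336
Δλ = +1.0545 rad (taken the short way round)
course = atan2(Δλ, Δψ) = 72.45°

72.4°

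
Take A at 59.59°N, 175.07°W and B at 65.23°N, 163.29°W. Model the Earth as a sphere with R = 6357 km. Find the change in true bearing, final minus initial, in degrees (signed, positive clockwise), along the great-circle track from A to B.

Initial bearing θ₁ = atan2(sin Δλ cos φ₂, cos φ₁ sin φ₂ − sin φ₁ cos φ₂ cos Δλ) = 38.93°
Final bearing θ₂ = (initial bearing from the destination back to the start) + 180° = 49.39°
Δθ = θ₂ − θ₁ = +10.5°

+10.5°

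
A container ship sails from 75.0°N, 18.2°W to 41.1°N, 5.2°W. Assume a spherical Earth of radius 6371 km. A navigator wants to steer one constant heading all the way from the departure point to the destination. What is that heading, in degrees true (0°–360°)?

169.6°

Δψ = ln[tan(π/4+φ₂/2)/tan(π/4+φ₁/2)] = -1.2394
Δλ = +0.2269 rad (taken the short way round)
course = atan2(Δλ, Δψ) = 169.63°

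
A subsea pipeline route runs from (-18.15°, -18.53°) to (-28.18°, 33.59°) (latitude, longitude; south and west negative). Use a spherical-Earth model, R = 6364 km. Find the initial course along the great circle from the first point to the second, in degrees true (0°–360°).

111.9°

N = sin Δλ·cos φ₂ = +0.6957;  D = cos φ₁ sin φ₂ − sin φ₁ cos φ₂ cos Δλ = -0.2801
initial course = atan2(N, D) = 111.93°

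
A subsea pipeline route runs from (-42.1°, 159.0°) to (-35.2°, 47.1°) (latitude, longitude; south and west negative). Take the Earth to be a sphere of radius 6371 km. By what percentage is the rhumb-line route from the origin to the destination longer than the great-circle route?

8.4%

Great circle: σ = 1.4098 rad → d_gc = Rσ = 8981.8 km
Rhumb: Δφ = +0.1204, Δλ = -1.9530, Δψ = +0.1544, q = Δφ/Δψ = 0.7799 → d_rh = R√(Δφ²+q²Δλ²) = 9734.3 km
Excess = (9734.3 − 8981.8) / 8981.8 = 752.5 / 8981.8 = 8.38% ≈ 8.4%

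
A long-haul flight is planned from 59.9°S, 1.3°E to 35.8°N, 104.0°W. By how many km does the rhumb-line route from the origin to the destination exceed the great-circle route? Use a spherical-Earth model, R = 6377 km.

293 km

Great circle: cos σ = sin φ₁ sin φ₂ + cos φ₁ cos φ₂ cos Δλ,  σ = 2.2312 rad → d_gc = 14228.1 km
Rhumb line: Δψ = +1.9834, q = Δφ/Δψ = 0.8421, d_rh = R√(Δφ²+q²Δλ²) = 14520.9 km
Excess = 14520.9 − 14228.1 = 292.8 ≈ 293 km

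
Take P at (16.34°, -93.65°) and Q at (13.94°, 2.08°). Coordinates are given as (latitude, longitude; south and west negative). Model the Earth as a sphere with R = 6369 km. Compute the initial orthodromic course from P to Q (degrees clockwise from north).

θ = atan2( sin Δλ·cos φ₂ ,  cos φ₁ sin φ₂ − sin φ₁ cos φ₂ cos Δλ )
  = atan2(+0.9657, +0.2584) = 75.02°

75.0°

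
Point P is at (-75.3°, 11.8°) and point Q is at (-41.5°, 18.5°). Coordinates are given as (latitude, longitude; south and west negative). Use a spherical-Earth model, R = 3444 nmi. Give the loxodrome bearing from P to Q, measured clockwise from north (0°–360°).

Δψ = ln[tan(π/4+φ₂/2)/tan(π/4+φ₁/2)] = +1.2505
Δλ = +0.1169 rad (taken the short way round)
course = atan2(Δλ, Δψ) = 5.34°

5.3°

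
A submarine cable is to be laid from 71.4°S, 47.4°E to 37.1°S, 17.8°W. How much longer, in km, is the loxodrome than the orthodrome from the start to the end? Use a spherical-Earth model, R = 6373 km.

202 km

Great circle: cos σ = sin φ₁ sin φ₂ + cos φ₁ cos φ₂ cos Δλ,  σ = 0.8252 rad → d_gc = 5259.0 km
Rhumb line: Δψ = +1.1112, q = Δφ/Δψ = 0.5387, d_rh = R√(Δφ²+q²Δλ²) = 5460.8 km
Excess = 5460.8 − 5259.0 = 201.8 ≈ 202 km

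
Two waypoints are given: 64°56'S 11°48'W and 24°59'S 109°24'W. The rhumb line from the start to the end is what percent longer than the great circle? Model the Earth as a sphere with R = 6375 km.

7.6%

Great circle: σ = 1.2326 rad → d_gc = Rσ = 7857.8 km
Rhumb: Δφ = +0.6973, Δλ = -1.7034, Δψ = +1.0532, q = Δφ/Δψ = 0.6621 → d_rh = R√(Δφ²+q²Δλ²) = 8452.8 km
Excess = (8452.8 − 7857.8) / 7857.8 = 595.0 / 7857.8 = 7.57% ≈ 7.6%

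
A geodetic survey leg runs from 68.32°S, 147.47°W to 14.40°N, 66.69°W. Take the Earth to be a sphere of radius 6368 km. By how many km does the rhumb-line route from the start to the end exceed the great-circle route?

319 km

Great circle: cos σ = sin φ₁ sin φ₂ + cos φ₁ cos φ₂ cos Δλ,  σ = 1.7454 rad → d_gc = 11115.02 km
Rhumb line: Δψ = +1.9070, q = Δφ/Δψ = 0.7571, d_rh = R√(Δφ²+q²Δλ²) = 11433.55 km
Excess = 11433.55 − 11115.02 = 318.53 ≈ 319 km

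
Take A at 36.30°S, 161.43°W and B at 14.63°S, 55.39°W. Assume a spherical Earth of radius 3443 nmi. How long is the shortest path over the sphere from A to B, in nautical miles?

5635 nmi

cos σ = sin φ₁ sin φ₂ + cos φ₁ cos φ₂ cos Δλ
      = sin(-36.30°)sin(-14.63°) + cos(-36.30°)cos(-14.63°)cos(106.04°) = -0.0659
σ = 93.781° → d = Rσ = 3443·1.63678 = 5635 nmi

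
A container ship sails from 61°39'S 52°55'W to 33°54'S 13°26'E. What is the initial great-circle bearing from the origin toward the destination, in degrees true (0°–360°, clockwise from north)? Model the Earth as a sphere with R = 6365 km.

θ = atan2( sin Δλ·cos φ₂ ,  cos φ₁ sin φ₂ − sin φ₁ cos φ₂ cos Δλ )
  = atan2(+0.7603, +0.0282) = 87.88°

87.9°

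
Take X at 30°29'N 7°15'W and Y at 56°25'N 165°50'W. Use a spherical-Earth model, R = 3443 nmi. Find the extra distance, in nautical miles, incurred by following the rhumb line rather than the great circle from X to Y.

1446 nmi

Great circle: cos σ = sin φ₁ sin φ₂ + cos φ₁ cos φ₂ cos Δλ,  σ = 1.5920 rad → d_gc = 5481.1 nmi
Rhumb line: Δψ = +0.6391, q = Δφ/Δψ = 0.7083, d_rh = R√(Δφ²+q²Δλ²) = 6927.0 nmi
Excess = 6927.0 − 5481.1 = 1445.9 ≈ 1446 nmi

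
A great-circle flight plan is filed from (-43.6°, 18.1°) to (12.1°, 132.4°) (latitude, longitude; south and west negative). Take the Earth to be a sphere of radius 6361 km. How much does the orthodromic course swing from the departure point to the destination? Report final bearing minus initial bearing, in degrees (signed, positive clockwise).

At departure: θ₁ = atan2(sin Δλ cos φ₂, cos φ₁ sin φ₂ − sin φ₁ cos φ₂ cos Δλ) = 98.03°
At arrival: θ₂ = atan2(sin Δλ cos φ₁, −cos φ₂ sin φ₁ + sin φ₂ cos φ₁ cos Δλ) = 47.17°
Δθ = θ₂ − θ₁ = -50.9°

-50.9°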